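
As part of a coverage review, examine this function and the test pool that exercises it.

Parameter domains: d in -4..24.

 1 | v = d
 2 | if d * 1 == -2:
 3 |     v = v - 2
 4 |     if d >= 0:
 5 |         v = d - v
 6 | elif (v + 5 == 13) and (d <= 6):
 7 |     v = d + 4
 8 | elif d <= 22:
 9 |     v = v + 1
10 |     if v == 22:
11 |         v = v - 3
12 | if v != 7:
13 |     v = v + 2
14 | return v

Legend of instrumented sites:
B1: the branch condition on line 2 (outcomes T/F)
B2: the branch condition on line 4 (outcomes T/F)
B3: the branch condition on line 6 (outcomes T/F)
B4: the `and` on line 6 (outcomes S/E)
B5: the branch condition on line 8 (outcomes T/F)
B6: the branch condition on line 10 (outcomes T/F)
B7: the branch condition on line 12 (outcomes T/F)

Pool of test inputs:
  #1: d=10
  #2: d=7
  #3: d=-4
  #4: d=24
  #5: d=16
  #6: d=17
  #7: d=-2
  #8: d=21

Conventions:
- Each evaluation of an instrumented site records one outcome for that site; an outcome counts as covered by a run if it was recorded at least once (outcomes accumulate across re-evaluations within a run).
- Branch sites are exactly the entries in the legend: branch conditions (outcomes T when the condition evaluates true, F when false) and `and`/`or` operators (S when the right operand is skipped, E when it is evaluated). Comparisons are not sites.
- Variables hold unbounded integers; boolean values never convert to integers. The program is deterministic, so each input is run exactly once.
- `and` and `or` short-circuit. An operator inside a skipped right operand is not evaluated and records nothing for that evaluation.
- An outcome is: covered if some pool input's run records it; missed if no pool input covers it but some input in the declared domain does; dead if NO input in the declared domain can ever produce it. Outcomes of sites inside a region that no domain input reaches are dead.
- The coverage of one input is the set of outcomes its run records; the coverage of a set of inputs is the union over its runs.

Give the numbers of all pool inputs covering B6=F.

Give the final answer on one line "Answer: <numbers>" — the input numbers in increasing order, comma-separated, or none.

input #1 (d=10): produces B6=F
input #2 (d=7): produces B6=F
input #3 (d=-4): produces B6=F
input #4 (d=24): does not produce B6=F
input #5 (d=16): produces B6=F
input #6 (d=17): produces B6=F
input #7 (d=-2): does not produce B6=F
input #8 (d=21): does not produce B6=F

Answer: 1, 2, 3, 5, 6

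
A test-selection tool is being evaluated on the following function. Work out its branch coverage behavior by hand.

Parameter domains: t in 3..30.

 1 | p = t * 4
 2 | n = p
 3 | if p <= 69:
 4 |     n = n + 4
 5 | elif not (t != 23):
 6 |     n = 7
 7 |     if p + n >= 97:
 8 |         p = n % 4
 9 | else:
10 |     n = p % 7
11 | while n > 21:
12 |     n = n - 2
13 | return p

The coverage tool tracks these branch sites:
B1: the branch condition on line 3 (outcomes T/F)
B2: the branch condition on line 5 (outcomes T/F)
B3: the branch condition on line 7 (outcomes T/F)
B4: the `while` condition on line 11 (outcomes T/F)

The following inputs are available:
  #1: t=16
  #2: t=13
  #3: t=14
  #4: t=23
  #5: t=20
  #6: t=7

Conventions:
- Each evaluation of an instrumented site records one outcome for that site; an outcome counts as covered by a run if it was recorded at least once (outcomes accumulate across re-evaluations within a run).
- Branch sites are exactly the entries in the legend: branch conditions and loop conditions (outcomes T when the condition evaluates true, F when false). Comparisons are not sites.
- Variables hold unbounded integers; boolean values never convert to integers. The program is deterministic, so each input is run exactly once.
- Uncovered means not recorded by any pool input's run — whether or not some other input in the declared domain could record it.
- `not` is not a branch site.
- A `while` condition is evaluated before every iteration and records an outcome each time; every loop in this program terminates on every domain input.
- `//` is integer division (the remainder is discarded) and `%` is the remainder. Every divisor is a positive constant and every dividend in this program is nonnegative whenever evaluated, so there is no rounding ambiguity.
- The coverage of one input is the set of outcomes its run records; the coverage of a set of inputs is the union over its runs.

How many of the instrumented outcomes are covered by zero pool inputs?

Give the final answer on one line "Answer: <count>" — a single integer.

input #1, t=16: events B1->T, B4->T, B4->T, B4->T, B4->T, B4->T, B4->T, B4->T, B4->T, B4->T, B4->T, B4->T, B4->T, B4->T, ...; outcomes B1=T, B4=T, B4=F
input #2, t=13: events B1->T, B4->T, B4->T, B4->T, B4->T, B4->T, B4->T, B4->T, B4->T, B4->T, B4->T, B4->T, B4->T, B4->T, ...; outcomes B1=T, B4=T, B4=F
input #3, t=14: events B1->T, B4->T, B4->T, B4->T, B4->T, B4->T, B4->T, B4->T, B4->T, B4->T, B4->T, B4->T, B4->T, B4->T, ...; outcomes B1=T, B4=T, B4=F
input #4, t=23: events B1->F, B2->T, B3->T, B4->F; outcomes B1=F, B2=T, B3=T, B4=F
input #5, t=20: events B1->F, B2->F, B4->F; outcomes B1=F, B2=F, B4=F
input #6, t=7: events B1->T, B4->T, B4->T, B4->T, B4->T, B4->T, B4->T, B4->F; outcomes B1=T, B4=T, B4=F
union over the pool: B1=T, B1=F, B2=T, B2=F, B3=T, B4=T, B4=F
uncovered (1 of 8): B3=F

Answer: 1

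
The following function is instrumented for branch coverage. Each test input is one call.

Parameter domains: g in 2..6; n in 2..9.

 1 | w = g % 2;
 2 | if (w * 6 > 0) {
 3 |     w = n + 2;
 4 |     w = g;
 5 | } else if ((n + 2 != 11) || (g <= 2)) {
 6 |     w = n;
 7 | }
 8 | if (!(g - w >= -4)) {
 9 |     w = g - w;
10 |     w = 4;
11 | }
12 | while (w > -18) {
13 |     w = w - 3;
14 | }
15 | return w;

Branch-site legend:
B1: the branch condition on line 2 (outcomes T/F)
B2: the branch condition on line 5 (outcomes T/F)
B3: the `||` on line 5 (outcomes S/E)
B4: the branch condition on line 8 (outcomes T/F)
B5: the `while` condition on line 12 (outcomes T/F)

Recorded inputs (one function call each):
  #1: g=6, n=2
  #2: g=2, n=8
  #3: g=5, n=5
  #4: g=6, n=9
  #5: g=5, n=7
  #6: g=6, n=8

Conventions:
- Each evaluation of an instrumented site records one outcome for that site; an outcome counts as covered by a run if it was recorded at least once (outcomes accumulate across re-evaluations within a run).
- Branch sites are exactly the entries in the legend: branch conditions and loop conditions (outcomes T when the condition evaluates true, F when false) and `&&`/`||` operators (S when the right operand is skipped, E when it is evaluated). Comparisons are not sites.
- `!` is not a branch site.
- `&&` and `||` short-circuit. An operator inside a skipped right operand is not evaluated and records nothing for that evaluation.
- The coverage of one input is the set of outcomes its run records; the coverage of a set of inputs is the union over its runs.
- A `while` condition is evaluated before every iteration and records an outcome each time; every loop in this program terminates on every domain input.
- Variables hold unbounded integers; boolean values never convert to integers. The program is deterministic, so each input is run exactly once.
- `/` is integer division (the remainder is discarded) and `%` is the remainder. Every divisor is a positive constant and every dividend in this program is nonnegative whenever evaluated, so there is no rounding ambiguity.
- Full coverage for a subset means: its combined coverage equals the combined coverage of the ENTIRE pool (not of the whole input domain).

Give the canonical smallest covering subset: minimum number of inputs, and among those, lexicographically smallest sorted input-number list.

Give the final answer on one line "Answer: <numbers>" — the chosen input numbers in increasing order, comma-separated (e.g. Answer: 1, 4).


test 1 (g=6, n=2) fires B1->F, B3->S, B2->T, B4->F, B5->T, B5->T, B5->T, B5->T, B5->T, B5->T, B5->T, B5->F; hits B1=F, B2=T, B3=S, B4=F, B5=T, B5=F
test 2 (g=2, n=8) fires B1->F, B3->S, B2->T, B4->T, B5->T, B5->T, B5->T, B5->T, B5->T, B5->T, B5->T, B5->T, B5->F; hits B1=F, B2=T, B3=S, B4=T, B5=T, B5=F
test 3 (g=5, n=5) fires B1->T, B4->F, B5->T, B5->T, B5->T, B5->T, B5->T, B5->T, B5->T, B5->T, B5->F; hits B1=T, B4=F, B5=T, B5=F
test 4 (g=6, n=9) fires B1->F, B3->E, B2->F, B4->F, B5->T, B5->T, B5->T, B5->T, B5->T, B5->T, B5->F; hits B1=F, B2=F, B3=E, B4=F, B5=T, B5=F
test 5 (g=5, n=7) fires B1->T, B4->F, B5->T, B5->T, B5->T, B5->T, B5->T, B5->T, B5->T, B5->T, B5->F; hits B1=T, B4=F, B5=T, B5=F
test 6 (g=6, n=8) fires B1->F, B3->S, B2->T, B4->F, B5->T, B5->T, B5->T, B5->T, B5->T, B5->T, B5->T, B5->T, B5->T, B5->F; hits B1=F, B2=T, B3=S, B4=F, B5=T, B5=F
pool-wide coverage (10 outcomes): B1=T, B1=F, B2=T, B2=F, B3=S, B3=E, B4=T, B4=F, B5=T, B5=F
no size-1 subset reaches all 10 outcomes (best union: 6/10)
no size-2 subset reaches all 10 outcomes (best union: 9/10)
the canonical winner is {2, 3, 4}: size 3, full 10-outcome coverage, earliest index list among size-3 covers
Answer: 2, 3, 4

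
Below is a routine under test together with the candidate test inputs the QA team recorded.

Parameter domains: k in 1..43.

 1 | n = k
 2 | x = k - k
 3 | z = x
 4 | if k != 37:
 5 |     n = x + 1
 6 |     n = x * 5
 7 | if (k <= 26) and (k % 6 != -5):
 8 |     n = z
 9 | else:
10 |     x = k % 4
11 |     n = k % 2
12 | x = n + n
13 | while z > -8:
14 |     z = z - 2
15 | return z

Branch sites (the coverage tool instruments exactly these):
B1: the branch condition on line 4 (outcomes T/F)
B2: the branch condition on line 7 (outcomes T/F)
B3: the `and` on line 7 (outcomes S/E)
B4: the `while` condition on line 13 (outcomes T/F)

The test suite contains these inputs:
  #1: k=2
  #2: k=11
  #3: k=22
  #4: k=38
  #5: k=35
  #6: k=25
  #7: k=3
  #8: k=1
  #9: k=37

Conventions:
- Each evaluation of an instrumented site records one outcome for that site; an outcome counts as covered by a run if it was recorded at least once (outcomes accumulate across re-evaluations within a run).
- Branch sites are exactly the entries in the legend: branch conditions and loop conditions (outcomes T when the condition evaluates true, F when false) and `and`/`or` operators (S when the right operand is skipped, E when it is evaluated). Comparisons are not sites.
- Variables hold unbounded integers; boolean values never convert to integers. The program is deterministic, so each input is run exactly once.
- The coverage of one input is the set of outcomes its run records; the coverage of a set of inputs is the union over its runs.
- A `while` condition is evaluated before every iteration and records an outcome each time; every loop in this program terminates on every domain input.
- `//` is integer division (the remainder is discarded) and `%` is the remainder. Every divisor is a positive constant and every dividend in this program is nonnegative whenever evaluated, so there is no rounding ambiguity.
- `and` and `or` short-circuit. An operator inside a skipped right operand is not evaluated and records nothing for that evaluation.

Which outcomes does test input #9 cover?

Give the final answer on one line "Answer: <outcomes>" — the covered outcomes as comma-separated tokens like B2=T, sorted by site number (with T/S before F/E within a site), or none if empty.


Running input #9 (k=37), event by event:
  B1->F, B3->S, B2->F, B4->T, B4->T, B4->T, B4->T, B4->F
distinct outcomes covered: B1=F, B2=F, B3=S, B4=T, B4=F
Answer: B1=F, B2=F, B3=S, B4=T, B4=F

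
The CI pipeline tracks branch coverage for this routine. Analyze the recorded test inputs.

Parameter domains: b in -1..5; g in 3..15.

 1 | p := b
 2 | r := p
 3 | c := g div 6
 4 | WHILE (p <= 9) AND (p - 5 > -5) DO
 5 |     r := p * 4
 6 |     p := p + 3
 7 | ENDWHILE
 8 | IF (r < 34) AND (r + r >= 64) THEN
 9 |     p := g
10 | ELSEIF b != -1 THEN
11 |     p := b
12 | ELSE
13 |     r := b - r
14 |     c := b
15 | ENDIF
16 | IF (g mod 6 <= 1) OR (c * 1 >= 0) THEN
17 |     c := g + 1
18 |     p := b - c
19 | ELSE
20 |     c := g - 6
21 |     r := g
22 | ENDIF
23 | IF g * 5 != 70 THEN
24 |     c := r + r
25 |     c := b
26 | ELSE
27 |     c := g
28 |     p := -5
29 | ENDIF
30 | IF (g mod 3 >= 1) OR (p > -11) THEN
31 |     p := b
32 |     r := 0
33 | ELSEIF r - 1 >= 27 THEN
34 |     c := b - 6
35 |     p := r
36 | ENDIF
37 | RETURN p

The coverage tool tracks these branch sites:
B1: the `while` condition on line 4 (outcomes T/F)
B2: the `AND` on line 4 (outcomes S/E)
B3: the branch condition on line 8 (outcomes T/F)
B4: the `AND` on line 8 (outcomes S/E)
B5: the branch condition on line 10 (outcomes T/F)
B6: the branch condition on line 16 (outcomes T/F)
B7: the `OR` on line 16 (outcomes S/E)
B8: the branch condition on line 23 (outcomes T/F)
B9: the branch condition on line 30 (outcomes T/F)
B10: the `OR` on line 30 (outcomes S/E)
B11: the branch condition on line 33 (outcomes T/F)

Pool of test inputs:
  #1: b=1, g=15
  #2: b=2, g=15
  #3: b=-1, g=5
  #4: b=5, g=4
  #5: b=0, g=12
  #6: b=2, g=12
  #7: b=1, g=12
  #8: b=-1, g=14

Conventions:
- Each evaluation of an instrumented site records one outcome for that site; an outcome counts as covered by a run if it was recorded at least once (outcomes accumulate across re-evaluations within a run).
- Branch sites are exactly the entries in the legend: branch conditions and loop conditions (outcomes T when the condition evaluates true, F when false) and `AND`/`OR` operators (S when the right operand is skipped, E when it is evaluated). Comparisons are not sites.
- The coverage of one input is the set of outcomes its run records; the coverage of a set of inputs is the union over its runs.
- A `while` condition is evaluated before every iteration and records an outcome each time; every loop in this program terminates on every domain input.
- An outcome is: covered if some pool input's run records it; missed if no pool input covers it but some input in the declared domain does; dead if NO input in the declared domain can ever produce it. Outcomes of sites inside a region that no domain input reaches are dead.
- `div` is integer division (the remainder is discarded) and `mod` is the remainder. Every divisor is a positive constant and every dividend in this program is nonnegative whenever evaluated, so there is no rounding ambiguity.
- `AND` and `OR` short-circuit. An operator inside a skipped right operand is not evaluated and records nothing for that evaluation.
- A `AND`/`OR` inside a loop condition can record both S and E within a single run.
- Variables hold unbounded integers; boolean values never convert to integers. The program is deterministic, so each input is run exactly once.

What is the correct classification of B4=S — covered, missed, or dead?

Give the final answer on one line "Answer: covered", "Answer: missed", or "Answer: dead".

no pool input records B4=S
but domain input (b=3, g=3) does record it -> reachable, so missed

Answer: missed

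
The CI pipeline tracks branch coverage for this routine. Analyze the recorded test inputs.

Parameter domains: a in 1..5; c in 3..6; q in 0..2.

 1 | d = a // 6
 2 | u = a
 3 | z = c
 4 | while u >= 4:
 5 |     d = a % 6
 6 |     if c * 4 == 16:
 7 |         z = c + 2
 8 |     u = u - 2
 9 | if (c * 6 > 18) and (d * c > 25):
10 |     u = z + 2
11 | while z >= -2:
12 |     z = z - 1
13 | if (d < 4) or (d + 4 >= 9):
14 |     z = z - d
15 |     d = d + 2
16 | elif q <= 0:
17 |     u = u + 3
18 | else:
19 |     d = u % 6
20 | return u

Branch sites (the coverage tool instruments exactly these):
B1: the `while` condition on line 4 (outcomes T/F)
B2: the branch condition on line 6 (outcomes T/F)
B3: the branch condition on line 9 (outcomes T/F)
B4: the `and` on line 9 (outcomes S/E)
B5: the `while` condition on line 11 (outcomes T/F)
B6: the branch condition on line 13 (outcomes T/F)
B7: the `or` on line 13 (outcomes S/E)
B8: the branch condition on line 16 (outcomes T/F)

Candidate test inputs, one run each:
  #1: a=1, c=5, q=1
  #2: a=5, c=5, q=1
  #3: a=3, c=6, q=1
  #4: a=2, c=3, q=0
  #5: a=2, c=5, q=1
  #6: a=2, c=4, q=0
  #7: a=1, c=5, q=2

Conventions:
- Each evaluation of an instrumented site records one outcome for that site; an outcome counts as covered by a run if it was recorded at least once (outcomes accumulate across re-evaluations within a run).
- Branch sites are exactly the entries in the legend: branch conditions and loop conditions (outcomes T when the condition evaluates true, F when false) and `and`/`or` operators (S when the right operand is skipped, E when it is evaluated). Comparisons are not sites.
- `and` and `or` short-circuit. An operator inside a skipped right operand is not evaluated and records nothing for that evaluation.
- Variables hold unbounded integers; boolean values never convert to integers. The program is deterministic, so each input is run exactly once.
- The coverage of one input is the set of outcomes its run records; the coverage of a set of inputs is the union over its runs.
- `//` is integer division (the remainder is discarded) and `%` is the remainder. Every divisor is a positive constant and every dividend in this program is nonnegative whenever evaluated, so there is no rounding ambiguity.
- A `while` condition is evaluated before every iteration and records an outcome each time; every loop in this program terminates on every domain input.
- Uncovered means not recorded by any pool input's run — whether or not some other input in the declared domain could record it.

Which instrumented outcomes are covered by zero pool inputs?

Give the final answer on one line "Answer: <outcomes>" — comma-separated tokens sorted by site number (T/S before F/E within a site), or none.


#1 (a=1, c=5, q=1) -> covered: B1=F, B3=F, B4=E, B5=T, B5=F, B6=T, B7=S
#2 (a=5, c=5, q=1) -> covered: B1=T, B1=F, B2=F, B3=F, B4=E, B5=T, B5=F, B6=T, B7=E
#3 (a=3, c=6, q=1) -> covered: B1=F, B3=F, B4=E, B5=T, B5=F, B6=T, B7=S
#4 (a=2, c=3, q=0) -> covered: B1=F, B3=F, B4=S, B5=T, B5=F, B6=T, B7=S
#5 (a=2, c=5, q=1) -> covered: B1=F, B3=F, B4=E, B5=T, B5=F, B6=T, B7=S
#6 (a=2, c=4, q=0) -> covered: B1=F, B3=F, B4=E, B5=T, B5=F, B6=T, B7=S
#7 (a=1, c=5, q=2) -> covered: B1=F, B3=F, B4=E, B5=T, B5=F, B6=T, B7=S
union over the pool: B1=T, B1=F, B2=F, B3=F, B4=S, B4=E, B5=T, B5=F, B6=T, B7=S, B7=E
uncovered (5 of 16): B2=T, B3=T, B6=F, B8=T, B8=F
Answer: B2=T, B3=T, B6=F, B8=T, B8=F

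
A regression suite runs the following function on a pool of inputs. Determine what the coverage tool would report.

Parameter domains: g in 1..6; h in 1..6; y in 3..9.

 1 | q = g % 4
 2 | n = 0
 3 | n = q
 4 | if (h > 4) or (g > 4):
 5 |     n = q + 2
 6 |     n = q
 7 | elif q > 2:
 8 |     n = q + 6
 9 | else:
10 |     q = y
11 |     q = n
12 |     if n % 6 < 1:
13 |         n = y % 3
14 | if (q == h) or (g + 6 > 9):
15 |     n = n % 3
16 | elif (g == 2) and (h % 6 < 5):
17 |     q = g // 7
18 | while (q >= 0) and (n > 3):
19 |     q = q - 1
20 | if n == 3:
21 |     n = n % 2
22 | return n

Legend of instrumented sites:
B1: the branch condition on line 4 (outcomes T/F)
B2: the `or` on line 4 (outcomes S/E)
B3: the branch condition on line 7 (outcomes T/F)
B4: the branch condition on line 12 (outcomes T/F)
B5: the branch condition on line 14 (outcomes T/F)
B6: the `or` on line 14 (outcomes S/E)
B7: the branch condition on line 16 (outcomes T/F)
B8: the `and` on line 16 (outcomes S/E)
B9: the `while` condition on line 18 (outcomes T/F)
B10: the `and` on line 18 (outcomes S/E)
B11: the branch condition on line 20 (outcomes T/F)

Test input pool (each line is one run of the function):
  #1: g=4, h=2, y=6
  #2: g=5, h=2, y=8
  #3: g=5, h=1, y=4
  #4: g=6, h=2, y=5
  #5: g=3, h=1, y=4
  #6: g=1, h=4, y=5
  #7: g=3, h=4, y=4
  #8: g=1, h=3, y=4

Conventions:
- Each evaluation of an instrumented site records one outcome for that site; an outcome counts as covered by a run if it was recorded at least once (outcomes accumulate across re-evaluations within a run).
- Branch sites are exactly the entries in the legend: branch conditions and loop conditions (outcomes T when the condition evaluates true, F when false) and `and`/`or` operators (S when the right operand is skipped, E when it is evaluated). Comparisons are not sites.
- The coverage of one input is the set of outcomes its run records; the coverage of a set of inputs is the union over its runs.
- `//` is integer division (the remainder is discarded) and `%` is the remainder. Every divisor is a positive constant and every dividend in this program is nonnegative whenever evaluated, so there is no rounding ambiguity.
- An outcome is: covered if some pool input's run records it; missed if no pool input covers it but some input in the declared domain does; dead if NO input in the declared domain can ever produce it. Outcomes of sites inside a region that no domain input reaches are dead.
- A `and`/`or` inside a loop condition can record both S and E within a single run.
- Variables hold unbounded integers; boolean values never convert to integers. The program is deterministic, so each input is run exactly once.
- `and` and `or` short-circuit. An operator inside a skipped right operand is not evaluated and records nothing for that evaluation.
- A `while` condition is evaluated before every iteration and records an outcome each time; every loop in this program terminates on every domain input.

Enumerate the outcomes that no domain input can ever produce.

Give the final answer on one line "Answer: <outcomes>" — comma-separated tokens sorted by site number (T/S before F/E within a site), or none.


checking every outcome against all 252 domain inputs:
  reachable outcomes have witnesses, e.g. B1=T (e.g. g=1, h=5, y=3), B1=F (e.g. g=1, h=1, y=3), B2=S (e.g. g=1, h=5, y=3), B2=E (e.g. g=1, h=1, y=3)
Answer: none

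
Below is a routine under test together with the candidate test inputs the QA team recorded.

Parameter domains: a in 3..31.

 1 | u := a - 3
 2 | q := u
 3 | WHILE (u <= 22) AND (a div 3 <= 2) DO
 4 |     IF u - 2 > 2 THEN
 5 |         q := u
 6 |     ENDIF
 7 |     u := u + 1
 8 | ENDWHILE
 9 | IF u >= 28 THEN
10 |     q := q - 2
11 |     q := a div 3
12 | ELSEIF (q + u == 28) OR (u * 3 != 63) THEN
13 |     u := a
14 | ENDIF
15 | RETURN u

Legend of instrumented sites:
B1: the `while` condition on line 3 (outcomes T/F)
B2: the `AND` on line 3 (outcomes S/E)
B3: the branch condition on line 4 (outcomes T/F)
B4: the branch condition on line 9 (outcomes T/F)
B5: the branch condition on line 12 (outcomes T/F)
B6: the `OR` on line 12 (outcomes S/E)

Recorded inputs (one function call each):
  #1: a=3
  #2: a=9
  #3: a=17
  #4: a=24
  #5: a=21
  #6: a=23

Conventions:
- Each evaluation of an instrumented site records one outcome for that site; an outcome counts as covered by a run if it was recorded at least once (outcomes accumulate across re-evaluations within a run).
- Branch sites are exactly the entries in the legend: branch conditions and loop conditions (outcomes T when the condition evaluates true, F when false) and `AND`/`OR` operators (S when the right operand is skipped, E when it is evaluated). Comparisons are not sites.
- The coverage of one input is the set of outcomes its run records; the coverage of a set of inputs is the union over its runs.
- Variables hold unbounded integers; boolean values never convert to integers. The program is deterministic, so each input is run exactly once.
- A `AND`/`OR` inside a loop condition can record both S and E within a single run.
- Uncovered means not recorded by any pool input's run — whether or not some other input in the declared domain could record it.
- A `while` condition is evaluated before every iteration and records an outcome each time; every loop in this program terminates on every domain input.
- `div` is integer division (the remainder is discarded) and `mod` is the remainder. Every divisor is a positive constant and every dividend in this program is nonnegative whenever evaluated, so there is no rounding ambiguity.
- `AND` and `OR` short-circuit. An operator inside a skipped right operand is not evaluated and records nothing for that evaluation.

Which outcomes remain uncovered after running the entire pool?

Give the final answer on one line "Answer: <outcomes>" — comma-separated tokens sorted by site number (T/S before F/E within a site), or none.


input #1, a=3: outcomes B1=T, B1=F, B2=S, B2=E, B3=T, B3=F, B4=F, B5=T, B6=E
input #2, a=9: outcomes B1=F, B2=E, B4=F, B5=T, B6=E
input #3, a=17: outcomes B1=F, B2=E, B4=F, B5=T, B6=S
input #4, a=24: outcomes B1=F, B2=E, B4=F, B5=F, B6=E
input #5, a=21: outcomes B1=F, B2=E, B4=F, B5=T, B6=E
input #6, a=23: outcomes B1=F, B2=E, B4=F, B5=T, B6=E
union over the pool: B1=T, B1=F, B2=S, B2=E, B3=T, B3=F, B4=F, B5=T, B5=F, B6=S, B6=E
uncovered (1 of 12): B4=T
Answer: B4=T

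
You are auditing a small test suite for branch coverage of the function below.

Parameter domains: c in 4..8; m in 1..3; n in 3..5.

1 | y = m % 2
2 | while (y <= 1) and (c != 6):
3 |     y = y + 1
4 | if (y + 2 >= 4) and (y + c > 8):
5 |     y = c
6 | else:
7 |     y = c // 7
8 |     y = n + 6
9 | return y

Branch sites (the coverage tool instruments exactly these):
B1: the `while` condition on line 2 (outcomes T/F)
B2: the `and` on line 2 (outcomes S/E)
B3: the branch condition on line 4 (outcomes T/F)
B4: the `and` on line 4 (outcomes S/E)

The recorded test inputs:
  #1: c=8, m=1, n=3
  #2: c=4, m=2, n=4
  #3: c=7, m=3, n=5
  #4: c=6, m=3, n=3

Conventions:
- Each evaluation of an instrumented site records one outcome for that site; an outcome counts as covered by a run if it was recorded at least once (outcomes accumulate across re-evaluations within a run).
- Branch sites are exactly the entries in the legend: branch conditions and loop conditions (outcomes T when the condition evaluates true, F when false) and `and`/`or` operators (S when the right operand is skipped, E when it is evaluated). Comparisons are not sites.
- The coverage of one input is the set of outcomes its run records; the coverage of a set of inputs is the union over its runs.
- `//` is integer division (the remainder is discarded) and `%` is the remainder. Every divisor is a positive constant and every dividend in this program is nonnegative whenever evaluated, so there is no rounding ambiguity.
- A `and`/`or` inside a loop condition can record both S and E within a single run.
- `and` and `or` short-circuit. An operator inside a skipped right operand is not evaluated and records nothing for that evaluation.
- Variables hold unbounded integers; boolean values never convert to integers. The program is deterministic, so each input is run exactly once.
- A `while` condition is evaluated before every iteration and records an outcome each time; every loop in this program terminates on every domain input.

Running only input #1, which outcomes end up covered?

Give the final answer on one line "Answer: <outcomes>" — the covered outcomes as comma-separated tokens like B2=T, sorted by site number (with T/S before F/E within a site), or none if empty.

Event log for input #1 (c=8, m=1, n=3):
  B2->E, B1->T, B2->S, B1->F, B4->E, B3->T
deduplicating events, the covered set is: B1=T, B1=F, B2=S, B2=E, B3=T, B4=E

Answer: B1=T, B1=F, B2=S, B2=E, B3=T, B4=E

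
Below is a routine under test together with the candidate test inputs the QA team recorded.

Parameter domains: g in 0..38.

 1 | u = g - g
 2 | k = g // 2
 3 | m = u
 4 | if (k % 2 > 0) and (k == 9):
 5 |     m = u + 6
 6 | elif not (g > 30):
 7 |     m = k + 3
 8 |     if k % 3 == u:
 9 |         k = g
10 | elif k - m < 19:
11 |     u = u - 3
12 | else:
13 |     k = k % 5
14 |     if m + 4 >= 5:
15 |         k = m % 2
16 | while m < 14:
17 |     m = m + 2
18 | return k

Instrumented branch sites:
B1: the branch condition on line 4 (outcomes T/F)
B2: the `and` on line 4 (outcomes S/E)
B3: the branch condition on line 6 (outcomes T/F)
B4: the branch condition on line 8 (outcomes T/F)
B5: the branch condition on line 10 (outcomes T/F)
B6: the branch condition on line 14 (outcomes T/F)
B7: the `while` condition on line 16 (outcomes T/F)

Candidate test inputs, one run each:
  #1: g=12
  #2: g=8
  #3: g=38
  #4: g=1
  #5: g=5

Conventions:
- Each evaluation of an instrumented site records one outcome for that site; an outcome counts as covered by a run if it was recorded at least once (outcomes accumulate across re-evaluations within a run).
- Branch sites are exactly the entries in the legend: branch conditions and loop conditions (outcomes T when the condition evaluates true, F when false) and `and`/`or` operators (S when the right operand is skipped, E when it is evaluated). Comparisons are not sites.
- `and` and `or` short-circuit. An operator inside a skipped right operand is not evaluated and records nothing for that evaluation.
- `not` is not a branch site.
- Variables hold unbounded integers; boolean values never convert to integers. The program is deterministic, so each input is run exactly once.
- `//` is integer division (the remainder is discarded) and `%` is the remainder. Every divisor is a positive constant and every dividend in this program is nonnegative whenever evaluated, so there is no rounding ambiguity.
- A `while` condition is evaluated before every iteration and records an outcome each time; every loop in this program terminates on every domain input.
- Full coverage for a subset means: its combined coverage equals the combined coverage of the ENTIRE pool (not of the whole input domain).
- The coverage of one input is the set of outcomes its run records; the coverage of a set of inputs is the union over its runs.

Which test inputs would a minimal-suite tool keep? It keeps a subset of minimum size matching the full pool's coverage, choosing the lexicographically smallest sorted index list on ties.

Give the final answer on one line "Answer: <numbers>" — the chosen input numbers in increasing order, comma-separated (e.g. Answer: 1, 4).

run #1 (g=12) runs B2->S, B1->F, B3->T, B4->T, B7->T, B7->T, B7->T, B7->F; records B1=F, B2=S, B3=T, B4=T, B7=T, B7=F
run #2 (g=8) runs B2->S, B1->F, B3->T, B4->F, B7->T, B7->T, B7->T, B7->T, B7->F; records B1=F, B2=S, B3=T, B4=F, B7=T, B7=F
run #3 (g=38) runs B2->E, B1->F, B3->F, B5->F, B6->F, B7->T, B7->T, B7->T, B7->T, B7->T, B7->T, B7->T, B7->F; records B1=F, B2=E, B3=F, B5=F, B6=F, B7=T, B7=F
run #4 (g=1) runs B2->S, B1->F, B3->T, B4->T, B7->T, B7->T, B7->T, B7->T, B7->T, B7->T, B7->F; records B1=F, B2=S, B3=T, B4=T, B7=T, B7=F
run #5 (g=5) runs B2->S, B1->F, B3->T, B4->F, B7->T, B7->T, B7->T, B7->T, B7->T, B7->F; records B1=F, B2=S, B3=T, B4=F, B7=T, B7=F
pool-wide coverage (11 outcomes): B1=F, B2=S, B2=E, B3=T, B3=F, B4=T, B4=F, B5=F, B6=F, B7=T, B7=F
every size-1 subset falls short of the 11 outcomes (best: 7/11)
every size-2 subset falls short of the 11 outcomes (best: 10/11)
inputs {1, 2, 3} (size 3) cover everything; no size-3 subset with a lexicographically smaller index list covers all 11

Answer: 1, 2, 3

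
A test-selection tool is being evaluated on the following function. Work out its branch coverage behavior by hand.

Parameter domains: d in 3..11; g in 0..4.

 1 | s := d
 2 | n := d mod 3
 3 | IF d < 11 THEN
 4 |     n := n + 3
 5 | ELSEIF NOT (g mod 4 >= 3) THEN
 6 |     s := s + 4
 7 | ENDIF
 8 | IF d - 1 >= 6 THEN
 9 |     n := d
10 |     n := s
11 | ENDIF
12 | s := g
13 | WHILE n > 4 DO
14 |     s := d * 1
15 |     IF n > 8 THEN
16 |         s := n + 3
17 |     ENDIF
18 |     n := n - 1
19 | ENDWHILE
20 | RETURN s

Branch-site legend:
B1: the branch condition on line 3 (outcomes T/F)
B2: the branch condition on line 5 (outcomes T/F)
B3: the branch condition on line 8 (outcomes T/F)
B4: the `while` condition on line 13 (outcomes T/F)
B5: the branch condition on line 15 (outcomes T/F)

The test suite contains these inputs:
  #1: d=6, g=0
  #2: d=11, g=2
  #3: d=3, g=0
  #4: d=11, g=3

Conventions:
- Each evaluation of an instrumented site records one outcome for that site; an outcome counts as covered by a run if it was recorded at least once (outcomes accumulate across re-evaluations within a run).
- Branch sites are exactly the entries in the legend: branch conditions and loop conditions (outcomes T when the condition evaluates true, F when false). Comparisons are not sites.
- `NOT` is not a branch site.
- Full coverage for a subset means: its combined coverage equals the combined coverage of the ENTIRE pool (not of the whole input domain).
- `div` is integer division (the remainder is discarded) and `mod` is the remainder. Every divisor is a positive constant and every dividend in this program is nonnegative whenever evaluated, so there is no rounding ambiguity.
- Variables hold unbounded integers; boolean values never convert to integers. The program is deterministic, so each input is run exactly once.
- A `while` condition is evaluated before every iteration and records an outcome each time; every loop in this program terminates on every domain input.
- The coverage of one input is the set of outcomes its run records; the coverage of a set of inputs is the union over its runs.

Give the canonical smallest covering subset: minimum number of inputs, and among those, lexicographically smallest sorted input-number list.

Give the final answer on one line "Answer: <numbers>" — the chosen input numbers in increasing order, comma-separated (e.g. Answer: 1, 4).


input #1 (d=6, g=0): events B1->T, B3->F, B4->F; covers B1=T, B3=F, B4=F
input #2 (d=11, g=2): events B1->F, B2->T, B3->T, B4->T, B5->T, B4->T, B5->T, B4->T, B5->T, B4->T, B5->T, B4->T, B5->T, B4->T, ...; covers B1=F, B2=T, B3=T, B4=T, B4=F, B5=T, B5=F
input #3 (d=3, g=0): events B1->T, B3->F, B4->F; covers B1=T, B3=F, B4=F
input #4 (d=11, g=3): events B1->F, B2->F, B3->T, B4->T, B5->T, B4->T, B5->T, B4->T, B5->T, B4->T, B5->F, B4->T, B5->F, B4->T, ...; covers B1=F, B2=F, B3=T, B4=T, B4=F, B5=T, B5=F
union over all inputs: B1=T, B1=F, B2=T, B2=F, B3=T, B3=F, B4=T, B4=F, B5=T, B5=F (10 outcomes)
checked all size-1 subsets: none covers 10 outcomes (max 7/10)
checked all size-2 subsets: none covers 10 outcomes (max 9/10)
at size 3, {1, 2, 4} reaches all 10 outcomes; every lexicographically earlier size-3 subset fails
Answer: 1, 2, 4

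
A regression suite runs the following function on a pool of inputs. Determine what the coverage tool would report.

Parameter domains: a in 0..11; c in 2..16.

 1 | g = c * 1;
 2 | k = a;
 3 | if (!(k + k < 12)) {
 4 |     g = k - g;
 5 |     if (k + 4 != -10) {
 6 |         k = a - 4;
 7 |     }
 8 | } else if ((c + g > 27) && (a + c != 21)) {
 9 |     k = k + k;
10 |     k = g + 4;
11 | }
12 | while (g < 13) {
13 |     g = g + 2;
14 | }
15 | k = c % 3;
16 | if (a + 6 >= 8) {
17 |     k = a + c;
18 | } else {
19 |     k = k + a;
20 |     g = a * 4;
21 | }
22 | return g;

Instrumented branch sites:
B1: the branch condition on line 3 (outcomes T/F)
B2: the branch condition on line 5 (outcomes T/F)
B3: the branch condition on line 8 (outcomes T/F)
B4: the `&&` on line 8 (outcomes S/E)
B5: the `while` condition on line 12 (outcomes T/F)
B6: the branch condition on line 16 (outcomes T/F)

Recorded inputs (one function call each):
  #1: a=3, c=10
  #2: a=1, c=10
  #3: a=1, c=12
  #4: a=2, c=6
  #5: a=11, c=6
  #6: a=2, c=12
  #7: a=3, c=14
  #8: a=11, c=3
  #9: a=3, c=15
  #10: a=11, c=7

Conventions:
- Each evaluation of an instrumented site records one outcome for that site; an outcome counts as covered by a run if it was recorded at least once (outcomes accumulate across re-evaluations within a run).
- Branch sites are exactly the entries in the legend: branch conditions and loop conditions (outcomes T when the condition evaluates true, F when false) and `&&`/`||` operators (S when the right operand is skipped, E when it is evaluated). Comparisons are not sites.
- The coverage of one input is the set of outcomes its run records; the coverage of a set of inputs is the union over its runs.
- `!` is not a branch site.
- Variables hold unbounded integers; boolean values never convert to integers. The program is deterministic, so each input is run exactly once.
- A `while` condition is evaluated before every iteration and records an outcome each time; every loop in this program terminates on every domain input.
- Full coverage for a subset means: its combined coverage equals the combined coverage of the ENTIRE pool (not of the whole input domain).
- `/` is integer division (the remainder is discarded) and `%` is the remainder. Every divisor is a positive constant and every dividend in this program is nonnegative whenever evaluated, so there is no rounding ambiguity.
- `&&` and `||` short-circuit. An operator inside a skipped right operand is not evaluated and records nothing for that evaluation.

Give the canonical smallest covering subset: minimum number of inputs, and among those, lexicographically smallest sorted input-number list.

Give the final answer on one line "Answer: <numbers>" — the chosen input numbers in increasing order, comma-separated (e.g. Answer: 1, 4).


run #1 (a=3, c=10) runs B1->F, B4->S, B3->F, B5->T, B5->T, B5->F, B6->T; records B1=F, B3=F, B4=S, B5=T, B5=F, B6=T
run #2 (a=1, c=10) runs B1->F, B4->S, B3->F, B5->T, B5->T, B5->F, B6->F; records B1=F, B3=F, B4=S, B5=T, B5=F, B6=F
run #3 (a=1, c=12) runs B1->F, B4->S, B3->F, B5->T, B5->F, B6->F; records B1=F, B3=F, B4=S, B5=T, B5=F, B6=F
run #4 (a=2, c=6) runs B1->F, B4->S, B3->F, B5->T, B5->T, B5->T, B5->T, B5->F, B6->T; records B1=F, B3=F, B4=S, B5=T, B5=F, B6=T
run #5 (a=11, c=6) runs B1->T, B2->T, B5->T, B5->T, B5->T, B5->T, B5->F, B6->T; records B1=T, B2=T, B5=T, B5=F, B6=T
run #6 (a=2, c=12) runs B1->F, B4->S, B3->F, B5->T, B5->F, B6->T; records B1=F, B3=F, B4=S, B5=T, B5=F, B6=T
run #7 (a=3, c=14) runs B1->F, B4->E, B3->T, B5->F, B6->T; records B1=F, B3=T, B4=E, B5=F, B6=T
run #8 (a=11, c=3) runs B1->T, B2->T, B5->T, B5->T, B5->T, B5->F, B6->T; records B1=T, B2=T, B5=T, B5=F, B6=T
run #9 (a=3, c=15) runs B1->F, B4->E, B3->T, B5->F, B6->T; records B1=F, B3=T, B4=E, B5=F, B6=T
run #10 (a=11, c=7) runs B1->T, B2->T, B5->T, B5->T, B5->T, B5->T, B5->T, B5->F, B6->T; records B1=T, B2=T, B5=T, B5=F, B6=T
the full pool covers 11 outcomes: B1=T, B1=F, B2=T, B3=T, B3=F, B4=S, B4=E, B5=T, B5=F, B6=T, B6=F
size 1 is not enough: best union over all size-1 subsets is 6/11
size 2 is not enough: best union over all size-2 subsets is 9/11
the canonical winner is {2, 5, 7}: size 3, full 11-outcome coverage, earliest index list among size-3 covers
Answer: 2, 5, 7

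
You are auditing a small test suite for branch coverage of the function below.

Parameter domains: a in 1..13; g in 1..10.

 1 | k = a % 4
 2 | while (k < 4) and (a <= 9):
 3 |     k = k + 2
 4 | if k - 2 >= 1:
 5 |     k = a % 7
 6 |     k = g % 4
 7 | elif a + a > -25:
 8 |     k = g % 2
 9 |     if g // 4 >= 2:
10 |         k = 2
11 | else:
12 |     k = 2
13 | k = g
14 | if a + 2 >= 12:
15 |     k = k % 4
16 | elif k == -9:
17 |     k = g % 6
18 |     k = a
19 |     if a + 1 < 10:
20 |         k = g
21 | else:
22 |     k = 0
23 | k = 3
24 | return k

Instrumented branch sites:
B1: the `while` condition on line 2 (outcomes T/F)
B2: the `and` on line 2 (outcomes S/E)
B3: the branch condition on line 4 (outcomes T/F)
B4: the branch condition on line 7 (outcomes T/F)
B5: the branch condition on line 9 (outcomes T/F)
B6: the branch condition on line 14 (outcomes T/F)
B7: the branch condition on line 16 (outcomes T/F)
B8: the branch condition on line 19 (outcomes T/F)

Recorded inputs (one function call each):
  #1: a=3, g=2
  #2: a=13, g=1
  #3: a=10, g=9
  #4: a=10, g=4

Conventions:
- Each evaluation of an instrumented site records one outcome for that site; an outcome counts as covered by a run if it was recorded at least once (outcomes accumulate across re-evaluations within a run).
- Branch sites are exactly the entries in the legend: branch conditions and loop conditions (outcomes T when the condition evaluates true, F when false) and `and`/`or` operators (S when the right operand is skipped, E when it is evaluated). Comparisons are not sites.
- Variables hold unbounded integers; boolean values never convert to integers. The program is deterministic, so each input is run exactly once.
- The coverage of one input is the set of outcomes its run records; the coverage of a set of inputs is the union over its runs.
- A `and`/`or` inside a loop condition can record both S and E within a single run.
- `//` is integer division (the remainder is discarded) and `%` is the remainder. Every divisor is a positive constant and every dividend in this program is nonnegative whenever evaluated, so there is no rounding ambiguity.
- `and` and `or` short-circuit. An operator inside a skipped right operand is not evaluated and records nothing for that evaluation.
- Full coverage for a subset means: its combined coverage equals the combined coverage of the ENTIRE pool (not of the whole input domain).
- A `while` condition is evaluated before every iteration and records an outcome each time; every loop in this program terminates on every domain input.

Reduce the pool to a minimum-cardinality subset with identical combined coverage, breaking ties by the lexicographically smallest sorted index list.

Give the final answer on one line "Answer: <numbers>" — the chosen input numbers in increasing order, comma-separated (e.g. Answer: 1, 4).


#1 (a=3, g=2) -> B2->E, B1->T, B2->S, B1->F, B3->T, B6->F, B7->F; covered: B1=T, B1=F, B2=S, B2=E, B3=T, B6=F, B7=F
#2 (a=13, g=1) -> B2->E, B1->F, B3->F, B4->T, B5->F, B6->T; covered: B1=F, B2=E, B3=F, B4=T, B5=F, B6=T
#3 (a=10, g=9) -> B2->E, B1->F, B3->F, B4->T, B5->T, B6->T; covered: B1=F, B2=E, B3=F, B4=T, B5=T, B6=T
#4 (a=10, g=4) -> B2->E, B1->F, B3->F, B4->T, B5->F, B6->T; covered: B1=F, B2=E, B3=F, B4=T, B5=F, B6=T
pool-wide coverage (12 outcomes): B1=T, B1=F, B2=S, B2=E, B3=T, B3=F, B4=T, B5=T, B5=F, B6=T, B6=F, B7=F
no size-1 subset reaches all 12 outcomes (best union: 7/12)
no size-2 subset reaches all 12 outcomes (best union: 11/12)
size 3: inputs {1, 2, 3} cover all 12 outcomes, and no lexicographically smaller subset of this size does
Answer: 1, 2, 3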